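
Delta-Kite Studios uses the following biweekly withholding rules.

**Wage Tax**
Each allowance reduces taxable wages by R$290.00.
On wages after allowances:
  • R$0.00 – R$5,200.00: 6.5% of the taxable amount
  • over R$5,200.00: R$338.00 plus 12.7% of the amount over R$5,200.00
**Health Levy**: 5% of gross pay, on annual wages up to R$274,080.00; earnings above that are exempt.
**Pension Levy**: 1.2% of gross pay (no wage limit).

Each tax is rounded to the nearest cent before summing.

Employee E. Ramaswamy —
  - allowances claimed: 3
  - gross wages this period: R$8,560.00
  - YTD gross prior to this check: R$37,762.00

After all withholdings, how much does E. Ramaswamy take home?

R$7,375.05

Wage Tax: taxable = R$8,560.00 − 3×R$290.00 = R$7,690.00
  R$338.00 + 12.7% × (R$7,690.00 − R$5,200.00) = R$338.00 + 12.7% × R$2,490.00 = R$654.23
Health Levy: 5% × R$8,560.00 = R$428.00
Pension Levy: 1.2% × R$8,560.00 = R$102.72
Total withheld: R$654.23 + R$428.00 + R$102.72 = R$1,184.95
Net pay: R$8,560.00 − R$1,184.95 = R$7,375.05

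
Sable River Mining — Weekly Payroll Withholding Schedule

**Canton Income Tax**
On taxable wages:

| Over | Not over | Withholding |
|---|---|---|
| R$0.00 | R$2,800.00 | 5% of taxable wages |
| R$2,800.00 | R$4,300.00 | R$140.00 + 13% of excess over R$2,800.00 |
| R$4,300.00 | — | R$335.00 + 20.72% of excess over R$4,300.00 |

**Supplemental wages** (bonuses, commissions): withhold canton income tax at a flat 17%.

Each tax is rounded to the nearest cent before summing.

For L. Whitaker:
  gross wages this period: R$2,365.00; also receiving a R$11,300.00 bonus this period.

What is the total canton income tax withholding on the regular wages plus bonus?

R$2,039.25

Canton Income Tax: taxable = R$2,365.00
  5% × R$2,365.00 = R$118.25
Supplemental (17% flat on bonus): 17% × R$11,300.00 = R$1,921.00
Total canton income tax: R$118.25 + R$1,921.00 = R$2,039.25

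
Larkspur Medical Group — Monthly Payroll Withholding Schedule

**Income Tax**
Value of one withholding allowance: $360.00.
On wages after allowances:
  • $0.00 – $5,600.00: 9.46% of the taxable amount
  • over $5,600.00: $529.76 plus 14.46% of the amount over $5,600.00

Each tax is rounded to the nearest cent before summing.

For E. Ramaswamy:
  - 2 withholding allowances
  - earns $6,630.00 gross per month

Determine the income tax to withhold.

Income Tax: taxable = $6,630.00 − 2×$360.00 = $5,910.00
  $529.76 + 14.46% × ($5,910.00 − $5,600.00) = $529.76 + 14.46% × $310.00 = $574.59

$574.59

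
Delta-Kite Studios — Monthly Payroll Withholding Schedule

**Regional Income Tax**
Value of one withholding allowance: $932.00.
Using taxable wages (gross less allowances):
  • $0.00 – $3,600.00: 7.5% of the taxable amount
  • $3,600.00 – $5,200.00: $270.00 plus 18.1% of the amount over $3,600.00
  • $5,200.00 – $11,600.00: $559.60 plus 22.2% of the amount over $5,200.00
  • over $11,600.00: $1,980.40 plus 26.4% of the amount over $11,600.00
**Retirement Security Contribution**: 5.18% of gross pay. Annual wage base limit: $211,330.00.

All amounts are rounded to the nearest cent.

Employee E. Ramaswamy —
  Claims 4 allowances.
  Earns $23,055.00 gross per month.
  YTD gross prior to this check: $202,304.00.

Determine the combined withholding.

Regional Income Tax: taxable = $23,055.00 − 4×$932.00 = $19,327.00
  $1,980.40 + 26.4% × ($19,327.00 − $11,600.00) = $1,980.40 + 26.4% × $7,727.00 = $4,020.33
Retirement Security Contribution: cap $211,330.00 − YTD $202,304.00 = $9,026.00 subject; 5.18% × $9,026.00 = $467.55
Total: $4,020.33 + $467.55 = $4,487.88

$4,487.88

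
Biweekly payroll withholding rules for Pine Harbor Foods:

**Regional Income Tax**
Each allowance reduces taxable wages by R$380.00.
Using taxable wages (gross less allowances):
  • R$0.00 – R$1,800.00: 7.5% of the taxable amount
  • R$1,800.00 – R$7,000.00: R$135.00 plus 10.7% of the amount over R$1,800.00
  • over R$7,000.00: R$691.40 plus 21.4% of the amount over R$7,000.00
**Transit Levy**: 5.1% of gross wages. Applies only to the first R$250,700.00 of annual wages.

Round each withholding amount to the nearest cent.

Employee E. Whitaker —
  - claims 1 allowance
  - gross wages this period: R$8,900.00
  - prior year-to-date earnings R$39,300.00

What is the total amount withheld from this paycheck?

Regional Income Tax: taxable = R$8,900.00 − 1×R$380.00 = R$8,520.00
  R$691.40 + 21.4% × (R$8,520.00 − R$7,000.00) = R$691.40 + 21.4% × R$1,520.00 = R$1,016.68
Transit Levy: 5.1% × R$8,900.00 = R$453.90
Total: R$1,016.68 + R$453.90 = R$1,470.58

R$1,470.58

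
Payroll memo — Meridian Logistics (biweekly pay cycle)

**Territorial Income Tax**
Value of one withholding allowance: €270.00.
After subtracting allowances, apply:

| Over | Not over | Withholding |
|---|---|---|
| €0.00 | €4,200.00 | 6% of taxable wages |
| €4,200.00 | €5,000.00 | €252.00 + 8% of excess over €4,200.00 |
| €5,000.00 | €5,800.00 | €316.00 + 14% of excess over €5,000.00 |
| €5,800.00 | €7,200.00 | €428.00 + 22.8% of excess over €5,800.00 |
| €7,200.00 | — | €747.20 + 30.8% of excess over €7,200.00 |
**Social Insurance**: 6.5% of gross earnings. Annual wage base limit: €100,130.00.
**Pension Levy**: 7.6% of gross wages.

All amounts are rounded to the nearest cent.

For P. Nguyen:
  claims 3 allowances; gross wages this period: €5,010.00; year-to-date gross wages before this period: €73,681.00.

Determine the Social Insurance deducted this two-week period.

Social Insurance: 6.5% × €5,010.00 = €325.65

€325.65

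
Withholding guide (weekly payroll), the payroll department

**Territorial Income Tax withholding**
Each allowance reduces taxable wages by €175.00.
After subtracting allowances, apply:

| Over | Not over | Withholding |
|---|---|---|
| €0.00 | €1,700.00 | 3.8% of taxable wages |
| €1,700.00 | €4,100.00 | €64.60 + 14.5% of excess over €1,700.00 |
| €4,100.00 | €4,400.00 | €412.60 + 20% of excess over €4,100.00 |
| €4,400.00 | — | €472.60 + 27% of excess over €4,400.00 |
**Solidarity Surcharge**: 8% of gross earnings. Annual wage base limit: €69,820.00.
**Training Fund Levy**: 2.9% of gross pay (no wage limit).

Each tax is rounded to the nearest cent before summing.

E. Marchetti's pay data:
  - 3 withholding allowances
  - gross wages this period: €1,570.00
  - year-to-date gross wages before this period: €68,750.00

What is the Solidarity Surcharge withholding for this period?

€85.60

Solidarity Surcharge: cap €69,820.00 − YTD €68,750.00 = €1,070.00 subject; 8% × €1,070.00 = €85.60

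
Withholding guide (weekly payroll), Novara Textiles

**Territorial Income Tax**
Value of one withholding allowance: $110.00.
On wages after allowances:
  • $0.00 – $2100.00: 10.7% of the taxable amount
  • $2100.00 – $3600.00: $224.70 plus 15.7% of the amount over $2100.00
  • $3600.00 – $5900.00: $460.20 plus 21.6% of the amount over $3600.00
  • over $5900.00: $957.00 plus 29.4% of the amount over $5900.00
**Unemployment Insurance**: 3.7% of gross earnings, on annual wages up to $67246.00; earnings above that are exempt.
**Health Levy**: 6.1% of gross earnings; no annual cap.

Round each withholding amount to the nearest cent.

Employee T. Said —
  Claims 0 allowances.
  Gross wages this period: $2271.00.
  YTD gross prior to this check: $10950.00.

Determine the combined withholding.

Territorial Income Tax: taxable = $2271.00
  $224.70 + 15.7% × ($2271.00 − $2100.00) = $224.70 + 15.7% × $171.00 = $251.55
Unemployment Insurance: 3.7% × $2271.00 = $84.03
Health Levy: 6.1% × $2271.00 = $138.53
Total: $251.55 + $84.03 + $138.53 = $474.11

$474.11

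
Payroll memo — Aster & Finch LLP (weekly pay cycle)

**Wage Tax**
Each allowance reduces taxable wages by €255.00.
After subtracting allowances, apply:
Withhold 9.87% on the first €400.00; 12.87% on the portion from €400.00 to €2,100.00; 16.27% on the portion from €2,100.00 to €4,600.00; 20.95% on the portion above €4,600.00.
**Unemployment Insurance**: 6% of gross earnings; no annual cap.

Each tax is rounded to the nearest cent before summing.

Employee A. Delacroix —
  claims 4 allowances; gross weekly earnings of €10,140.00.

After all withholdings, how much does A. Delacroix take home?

Wage Tax: taxable = €10,140.00 − 4×€255.00 = €9,120.00
  €665.02 + 20.95% × (€9,120.00 − €4,600.00) = €665.02 + 20.95% × €4,520.00 = €1,611.96
Unemployment Insurance: 6% × €10,140.00 = €608.40
Total withheld: €1,611.96 + €608.40 = €2,220.36
Net pay: €10,140.00 − €2,220.36 = €7,919.64

€7,919.64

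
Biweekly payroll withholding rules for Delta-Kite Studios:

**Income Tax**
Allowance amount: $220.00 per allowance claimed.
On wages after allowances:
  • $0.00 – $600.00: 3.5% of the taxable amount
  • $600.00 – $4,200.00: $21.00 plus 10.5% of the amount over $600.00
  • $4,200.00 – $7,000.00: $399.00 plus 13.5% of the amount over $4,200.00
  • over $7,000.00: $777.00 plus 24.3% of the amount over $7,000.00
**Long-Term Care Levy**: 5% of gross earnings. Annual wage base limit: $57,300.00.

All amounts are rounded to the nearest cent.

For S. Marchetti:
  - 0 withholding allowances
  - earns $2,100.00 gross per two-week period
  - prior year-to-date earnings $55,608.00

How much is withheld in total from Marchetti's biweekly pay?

Income Tax: taxable = $2,100.00
  $21.00 + 10.5% × ($2,100.00 − $600.00) = $21.00 + 10.5% × $1,500.00 = $178.50
Long-Term Care Levy: cap $57,300.00 − YTD $55,608.00 = $1,692.00 subject; 5% × $1,692.00 = $84.60
Total: $178.50 + $84.60 = $263.10

$263.10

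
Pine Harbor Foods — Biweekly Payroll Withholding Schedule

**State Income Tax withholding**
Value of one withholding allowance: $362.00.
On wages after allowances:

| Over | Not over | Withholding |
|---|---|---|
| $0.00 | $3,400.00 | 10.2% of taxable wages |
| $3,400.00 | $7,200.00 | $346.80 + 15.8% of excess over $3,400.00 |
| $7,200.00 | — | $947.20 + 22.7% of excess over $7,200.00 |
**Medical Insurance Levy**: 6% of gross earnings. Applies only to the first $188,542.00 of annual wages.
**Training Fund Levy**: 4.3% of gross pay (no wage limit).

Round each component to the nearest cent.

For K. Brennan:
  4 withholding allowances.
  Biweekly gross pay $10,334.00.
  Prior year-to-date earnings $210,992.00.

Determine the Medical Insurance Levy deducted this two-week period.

$0.00

Medical Insurance Levy: YTD $210,992.00 ≥ cap $188,542.00 → $0.00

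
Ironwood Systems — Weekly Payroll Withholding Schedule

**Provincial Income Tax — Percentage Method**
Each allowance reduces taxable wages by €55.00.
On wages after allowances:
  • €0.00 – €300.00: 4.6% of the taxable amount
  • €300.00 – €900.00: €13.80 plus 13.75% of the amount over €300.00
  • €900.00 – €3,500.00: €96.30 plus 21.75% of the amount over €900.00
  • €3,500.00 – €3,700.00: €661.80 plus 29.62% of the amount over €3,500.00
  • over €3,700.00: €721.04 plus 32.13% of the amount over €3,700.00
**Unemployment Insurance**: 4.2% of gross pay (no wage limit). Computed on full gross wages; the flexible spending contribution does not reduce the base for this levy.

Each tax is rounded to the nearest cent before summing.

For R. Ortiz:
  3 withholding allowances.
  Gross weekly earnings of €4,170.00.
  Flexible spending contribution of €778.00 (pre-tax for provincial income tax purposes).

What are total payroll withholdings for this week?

€777.56

Provincial Income Tax: taxable = €4,170.00 − €778.00 − 3×€55.00 = €3,227.00
  €96.30 + 21.75% × (€3,227.00 − €900.00) = €96.30 + 21.75% × €2,327.00 = €602.42
Unemployment Insurance: 4.2% × €4,170.00 = €175.14
Total: €602.42 + €175.14 = €777.56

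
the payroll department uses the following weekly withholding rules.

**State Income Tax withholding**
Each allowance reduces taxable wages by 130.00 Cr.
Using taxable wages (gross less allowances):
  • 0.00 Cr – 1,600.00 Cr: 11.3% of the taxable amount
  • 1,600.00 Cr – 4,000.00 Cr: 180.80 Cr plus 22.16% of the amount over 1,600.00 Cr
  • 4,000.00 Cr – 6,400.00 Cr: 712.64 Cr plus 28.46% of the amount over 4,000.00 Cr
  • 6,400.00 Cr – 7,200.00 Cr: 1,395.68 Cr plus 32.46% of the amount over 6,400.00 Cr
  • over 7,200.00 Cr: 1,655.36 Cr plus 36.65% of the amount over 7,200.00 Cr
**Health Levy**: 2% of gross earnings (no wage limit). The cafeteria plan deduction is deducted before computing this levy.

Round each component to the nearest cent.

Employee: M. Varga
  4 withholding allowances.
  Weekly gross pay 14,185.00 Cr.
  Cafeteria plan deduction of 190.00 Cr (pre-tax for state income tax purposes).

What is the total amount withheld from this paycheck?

State Income Tax: taxable = 14,185.00 Cr − 190.00 Cr − 4×130.00 Cr = 13,475.00 Cr
  1,655.36 Cr + 36.65% × (13,475.00 Cr − 7,200.00 Cr) = 1,655.36 Cr + 36.65% × 6,275.00 Cr = 3,955.15 Cr
Health Levy: 2% × 13,995.00 Cr = 279.90 Cr
Total: 3,955.15 Cr + 279.90 Cr = 4,235.05 Cr

4,235.05 Cr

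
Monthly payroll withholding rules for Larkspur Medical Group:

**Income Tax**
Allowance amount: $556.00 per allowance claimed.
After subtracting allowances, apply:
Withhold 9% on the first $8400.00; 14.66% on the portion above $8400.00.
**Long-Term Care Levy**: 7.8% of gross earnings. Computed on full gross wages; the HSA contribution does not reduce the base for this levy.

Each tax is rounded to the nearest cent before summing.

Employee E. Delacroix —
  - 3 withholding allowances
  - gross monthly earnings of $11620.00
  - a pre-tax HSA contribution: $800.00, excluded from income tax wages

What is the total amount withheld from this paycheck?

$1772.60

Income Tax: taxable = $11620.00 − $800.00 − 3×$556.00 = $9152.00
  $756.00 + 14.66% × ($9152.00 − $8400.00) = $756.00 + 14.66% × $752.00 = $866.24
Long-Term Care Levy: 7.8% × $11620.00 = $906.36
Total: $866.24 + $906.36 = $1772.60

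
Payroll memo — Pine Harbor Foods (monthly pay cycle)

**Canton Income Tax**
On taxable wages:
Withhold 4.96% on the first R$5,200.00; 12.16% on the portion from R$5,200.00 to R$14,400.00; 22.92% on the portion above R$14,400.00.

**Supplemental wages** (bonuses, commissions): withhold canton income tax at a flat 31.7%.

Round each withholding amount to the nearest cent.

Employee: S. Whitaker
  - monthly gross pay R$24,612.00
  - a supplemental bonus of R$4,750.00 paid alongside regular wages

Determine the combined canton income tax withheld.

Canton Income Tax: taxable = R$24,612.00
  R$1,376.64 + 22.92% × (R$24,612.00 − R$14,400.00) = R$1,376.64 + 22.92% × R$10,212.00 = R$3,717.23
Supplemental (31.7% flat on bonus): 31.7% × R$4,750.00 = R$1,505.75
Total canton income tax: R$3,717.23 + R$1,505.75 = R$5,222.98

R$5,222.98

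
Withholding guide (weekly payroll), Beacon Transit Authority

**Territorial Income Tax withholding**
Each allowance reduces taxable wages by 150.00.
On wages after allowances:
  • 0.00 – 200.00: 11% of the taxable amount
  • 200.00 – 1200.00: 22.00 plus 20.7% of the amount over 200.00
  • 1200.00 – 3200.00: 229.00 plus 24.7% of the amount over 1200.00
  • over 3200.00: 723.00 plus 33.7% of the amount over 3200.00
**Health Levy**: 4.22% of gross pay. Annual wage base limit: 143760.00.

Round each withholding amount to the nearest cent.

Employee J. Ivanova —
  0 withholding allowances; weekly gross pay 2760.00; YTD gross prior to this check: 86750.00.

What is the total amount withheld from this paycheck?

Territorial Income Tax: taxable = 2760.00
  229.00 + 24.7% × (2760.00 − 1200.00) = 229.00 + 24.7% × 1560.00 = 614.32
Health Levy: 4.22% × 2760.00 = 116.47
Total: 614.32 + 116.47 = 730.79

730.79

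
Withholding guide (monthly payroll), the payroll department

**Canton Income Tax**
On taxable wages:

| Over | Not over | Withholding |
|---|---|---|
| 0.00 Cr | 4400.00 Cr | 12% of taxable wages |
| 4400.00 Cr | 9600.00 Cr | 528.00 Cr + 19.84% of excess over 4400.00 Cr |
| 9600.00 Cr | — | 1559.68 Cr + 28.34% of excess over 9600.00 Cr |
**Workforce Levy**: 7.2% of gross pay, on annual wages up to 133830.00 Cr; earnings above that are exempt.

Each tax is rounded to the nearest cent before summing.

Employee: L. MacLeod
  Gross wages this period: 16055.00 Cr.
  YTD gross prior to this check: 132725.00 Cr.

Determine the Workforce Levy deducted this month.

Workforce Levy: cap 133830.00 Cr − YTD 132725.00 Cr = 1105.00 Cr subject; 7.2% × 1105.00 Cr = 79.56 Cr

79.56 Cr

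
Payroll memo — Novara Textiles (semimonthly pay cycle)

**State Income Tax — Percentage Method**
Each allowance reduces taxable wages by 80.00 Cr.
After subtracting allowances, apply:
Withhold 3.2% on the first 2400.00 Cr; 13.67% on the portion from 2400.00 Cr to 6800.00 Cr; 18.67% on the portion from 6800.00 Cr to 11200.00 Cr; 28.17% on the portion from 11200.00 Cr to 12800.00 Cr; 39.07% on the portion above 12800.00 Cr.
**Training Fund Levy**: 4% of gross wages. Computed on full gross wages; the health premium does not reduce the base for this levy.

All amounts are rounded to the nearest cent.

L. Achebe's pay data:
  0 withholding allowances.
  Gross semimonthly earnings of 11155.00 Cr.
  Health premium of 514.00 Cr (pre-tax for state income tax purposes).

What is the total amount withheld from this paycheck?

1841.59 Cr

State Income Tax: taxable = 11155.00 Cr − 514.00 Cr = 10641.00 Cr
  678.28 Cr + 18.67% × (10641.00 Cr − 6800.00 Cr) = 678.28 Cr + 18.67% × 3841.00 Cr = 1395.39 Cr
Training Fund Levy: 4% × 11155.00 Cr = 446.20 Cr
Total: 1395.39 Cr + 446.20 Cr = 1841.59 Cr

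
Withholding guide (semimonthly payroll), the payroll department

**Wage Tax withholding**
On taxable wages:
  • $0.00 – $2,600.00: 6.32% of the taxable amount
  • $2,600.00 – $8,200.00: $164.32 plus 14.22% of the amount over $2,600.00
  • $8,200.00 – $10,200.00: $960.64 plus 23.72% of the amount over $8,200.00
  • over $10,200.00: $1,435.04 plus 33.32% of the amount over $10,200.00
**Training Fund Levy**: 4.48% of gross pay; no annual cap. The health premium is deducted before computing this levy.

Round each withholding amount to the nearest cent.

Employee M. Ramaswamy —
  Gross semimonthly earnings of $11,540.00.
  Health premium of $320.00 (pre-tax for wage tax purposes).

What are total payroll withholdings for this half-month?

$2,277.56

Wage Tax: taxable = $11,540.00 − $320.00 = $11,220.00
  $1,435.04 + 33.32% × ($11,220.00 − $10,200.00) = $1,435.04 + 33.32% × $1,020.00 = $1,774.90
Training Fund Levy: 4.48% × $11,220.00 = $502.66
Total: $1,774.90 + $502.66 = $2,277.56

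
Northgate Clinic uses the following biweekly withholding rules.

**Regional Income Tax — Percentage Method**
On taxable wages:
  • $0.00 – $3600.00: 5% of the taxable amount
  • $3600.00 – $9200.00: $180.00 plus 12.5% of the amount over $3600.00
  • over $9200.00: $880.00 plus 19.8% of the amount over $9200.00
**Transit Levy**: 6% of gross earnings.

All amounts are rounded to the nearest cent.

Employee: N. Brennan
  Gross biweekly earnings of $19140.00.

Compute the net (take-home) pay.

$15143.48

Regional Income Tax: taxable = $19140.00
  $880.00 + 19.8% × ($19140.00 − $9200.00) = $880.00 + 19.8% × $9940.00 = $2848.12
Transit Levy: 6% × $19140.00 = $1148.40
Total withheld: $2848.12 + $1148.40 = $3996.52
Net pay: $19140.00 − $3996.52 = $15143.48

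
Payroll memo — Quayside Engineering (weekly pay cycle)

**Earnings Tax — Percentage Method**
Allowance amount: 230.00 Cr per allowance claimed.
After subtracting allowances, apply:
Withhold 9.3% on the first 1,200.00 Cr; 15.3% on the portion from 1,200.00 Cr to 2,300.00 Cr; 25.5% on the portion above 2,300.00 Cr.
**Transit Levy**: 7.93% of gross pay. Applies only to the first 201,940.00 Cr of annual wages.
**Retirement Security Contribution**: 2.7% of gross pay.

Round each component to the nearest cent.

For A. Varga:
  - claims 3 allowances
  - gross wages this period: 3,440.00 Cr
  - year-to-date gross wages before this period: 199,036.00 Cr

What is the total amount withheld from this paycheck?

Earnings Tax: taxable = 3,440.00 Cr − 3×230.00 Cr = 2,750.00 Cr
  279.90 Cr + 25.5% × (2,750.00 Cr − 2,300.00 Cr) = 279.90 Cr + 25.5% × 450.00 Cr = 394.65 Cr
Transit Levy: cap 201,940.00 Cr − YTD 199,036.00 Cr = 2,904.00 Cr subject; 7.93% × 2,904.00 Cr = 230.29 Cr
Retirement Security Contribution: 2.7% × 3,440.00 Cr = 92.88 Cr
Total: 394.65 Cr + 230.29 Cr + 92.88 Cr = 717.82 Cr

717.82 Cr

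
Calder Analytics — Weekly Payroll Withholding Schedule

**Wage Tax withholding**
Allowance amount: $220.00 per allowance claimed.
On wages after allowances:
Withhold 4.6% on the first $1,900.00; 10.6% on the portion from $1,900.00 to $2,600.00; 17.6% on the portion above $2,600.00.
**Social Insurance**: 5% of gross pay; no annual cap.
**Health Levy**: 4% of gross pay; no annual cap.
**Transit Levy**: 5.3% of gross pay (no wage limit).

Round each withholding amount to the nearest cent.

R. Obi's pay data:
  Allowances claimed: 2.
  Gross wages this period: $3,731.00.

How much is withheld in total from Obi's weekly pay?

$816.75

Wage Tax: taxable = $3,731.00 − 2×$220.00 = $3,291.00
  $161.60 + 17.6% × ($3,291.00 − $2,600.00) = $161.60 + 17.6% × $691.00 = $283.22
Social Insurance: 5% × $3,731.00 = $186.55
Health Levy: 4% × $3,731.00 = $149.24
Transit Levy: 5.3% × $3,731.00 = $197.74
Total: $283.22 + $186.55 + $149.24 + $197.74 = $816.75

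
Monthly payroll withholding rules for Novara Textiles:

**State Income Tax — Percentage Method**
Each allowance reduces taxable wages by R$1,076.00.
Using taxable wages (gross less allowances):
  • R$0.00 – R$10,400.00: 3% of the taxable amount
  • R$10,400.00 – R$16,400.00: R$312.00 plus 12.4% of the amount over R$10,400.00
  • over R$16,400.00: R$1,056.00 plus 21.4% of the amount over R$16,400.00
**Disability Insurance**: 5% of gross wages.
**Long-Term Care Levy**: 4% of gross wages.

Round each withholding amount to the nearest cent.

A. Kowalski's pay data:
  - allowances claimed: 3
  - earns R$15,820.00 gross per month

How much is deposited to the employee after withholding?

R$13,812.39

State Income Tax: taxable = R$15,820.00 − 3×R$1,076.00 = R$12,592.00
  R$312.00 + 12.4% × (R$12,592.00 − R$10,400.00) = R$312.00 + 12.4% × R$2,192.00 = R$583.81
Disability Insurance: 5% × R$15,820.00 = R$791.00
Long-Term Care Levy: 4% × R$15,820.00 = R$632.80
Total withheld: R$583.81 + R$791.00 + R$632.80 = R$2,007.61
Net pay: R$15,820.00 − R$2,007.61 = R$13,812.39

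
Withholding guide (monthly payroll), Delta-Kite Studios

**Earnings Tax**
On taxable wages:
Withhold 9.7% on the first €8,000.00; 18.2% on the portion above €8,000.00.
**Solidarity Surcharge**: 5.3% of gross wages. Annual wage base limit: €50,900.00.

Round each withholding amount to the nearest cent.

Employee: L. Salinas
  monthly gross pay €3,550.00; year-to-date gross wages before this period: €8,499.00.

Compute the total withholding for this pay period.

Earnings Tax: taxable = €3,550.00
  9.7% × €3,550.00 = €344.35
Solidarity Surcharge: 5.3% × €3,550.00 = €188.15
Total: €344.35 + €188.15 = €532.50

€532.50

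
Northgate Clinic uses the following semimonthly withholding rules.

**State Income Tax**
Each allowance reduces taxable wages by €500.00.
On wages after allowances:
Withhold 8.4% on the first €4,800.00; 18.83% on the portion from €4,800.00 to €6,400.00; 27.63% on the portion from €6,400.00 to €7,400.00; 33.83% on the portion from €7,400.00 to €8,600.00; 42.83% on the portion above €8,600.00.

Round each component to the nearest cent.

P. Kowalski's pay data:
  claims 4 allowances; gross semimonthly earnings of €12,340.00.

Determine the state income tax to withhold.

State Income Tax: taxable = €12,340.00 − 4×€500.00 = €10,340.00
  €1,386.74 + 42.83% × (€10,340.00 − €8,600.00) = €1,386.74 + 42.83% × €1,740.00 = €2,131.98

€2,131.98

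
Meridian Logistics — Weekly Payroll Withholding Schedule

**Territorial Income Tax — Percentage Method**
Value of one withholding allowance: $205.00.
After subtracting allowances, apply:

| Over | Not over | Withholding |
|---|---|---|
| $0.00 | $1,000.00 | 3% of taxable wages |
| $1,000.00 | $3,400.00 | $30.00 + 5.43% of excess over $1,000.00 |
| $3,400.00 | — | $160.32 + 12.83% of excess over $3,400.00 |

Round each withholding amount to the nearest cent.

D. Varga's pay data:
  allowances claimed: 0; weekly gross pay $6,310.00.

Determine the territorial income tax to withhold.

Territorial Income Tax: taxable = $6,310.00
  $160.32 + 12.83% × ($6,310.00 − $3,400.00) = $160.32 + 12.83% × $2,910.00 = $533.67

$533.67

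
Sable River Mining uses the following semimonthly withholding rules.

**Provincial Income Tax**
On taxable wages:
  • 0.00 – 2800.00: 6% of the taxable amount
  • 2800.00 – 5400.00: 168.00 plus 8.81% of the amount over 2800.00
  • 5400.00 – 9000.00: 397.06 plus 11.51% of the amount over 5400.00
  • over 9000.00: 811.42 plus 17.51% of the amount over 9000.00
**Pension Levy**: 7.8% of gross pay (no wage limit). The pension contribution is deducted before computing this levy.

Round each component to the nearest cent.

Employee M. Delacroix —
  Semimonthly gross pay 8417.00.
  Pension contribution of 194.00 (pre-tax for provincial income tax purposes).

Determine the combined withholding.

1363.38

Provincial Income Tax: taxable = 8417.00 − 194.00 = 8223.00
  397.06 + 11.51% × (8223.00 − 5400.00) = 397.06 + 11.51% × 2823.00 = 721.99
Pension Levy: 7.8% × 8223.00 = 641.39
Total: 721.99 + 641.39 = 1363.38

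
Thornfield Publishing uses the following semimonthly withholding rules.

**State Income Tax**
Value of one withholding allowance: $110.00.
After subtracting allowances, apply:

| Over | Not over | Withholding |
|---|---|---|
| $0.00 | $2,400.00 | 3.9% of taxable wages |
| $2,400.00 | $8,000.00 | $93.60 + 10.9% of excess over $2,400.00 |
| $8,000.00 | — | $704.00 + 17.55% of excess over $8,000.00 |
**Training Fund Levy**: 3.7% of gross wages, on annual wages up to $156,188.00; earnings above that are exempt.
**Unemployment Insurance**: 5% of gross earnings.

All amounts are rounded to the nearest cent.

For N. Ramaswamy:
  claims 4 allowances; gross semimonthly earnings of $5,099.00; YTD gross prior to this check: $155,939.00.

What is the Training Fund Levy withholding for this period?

Training Fund Levy: cap $156,188.00 − YTD $155,939.00 = $249.00 subject; 3.7% × $249.00 = $9.21

$9.21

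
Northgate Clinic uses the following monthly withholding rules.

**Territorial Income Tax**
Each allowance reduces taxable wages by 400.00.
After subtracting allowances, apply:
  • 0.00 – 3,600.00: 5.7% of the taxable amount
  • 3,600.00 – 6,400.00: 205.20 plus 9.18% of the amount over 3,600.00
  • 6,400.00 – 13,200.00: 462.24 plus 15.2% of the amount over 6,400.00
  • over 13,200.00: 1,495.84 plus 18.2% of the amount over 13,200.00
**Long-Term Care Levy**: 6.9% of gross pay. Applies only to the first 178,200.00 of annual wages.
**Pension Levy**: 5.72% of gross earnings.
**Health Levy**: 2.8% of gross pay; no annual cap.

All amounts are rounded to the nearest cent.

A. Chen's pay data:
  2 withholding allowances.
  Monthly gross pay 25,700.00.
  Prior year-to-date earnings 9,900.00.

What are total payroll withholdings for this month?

7,588.18

Territorial Income Tax: taxable = 25,700.00 − 2×400.00 = 24,900.00
  1,495.84 + 18.2% × (24,900.00 − 13,200.00) = 1,495.84 + 18.2% × 11,700.00 = 3,625.24
Long-Term Care Levy: 6.9% × 25,700.00 = 1,773.30
Pension Levy: 5.72% × 25,700.00 = 1,470.04
Health Levy: 2.8% × 25,700.00 = 719.60
Total: 3,625.24 + 1,773.30 + 1,470.04 + 719.60 = 7,588.18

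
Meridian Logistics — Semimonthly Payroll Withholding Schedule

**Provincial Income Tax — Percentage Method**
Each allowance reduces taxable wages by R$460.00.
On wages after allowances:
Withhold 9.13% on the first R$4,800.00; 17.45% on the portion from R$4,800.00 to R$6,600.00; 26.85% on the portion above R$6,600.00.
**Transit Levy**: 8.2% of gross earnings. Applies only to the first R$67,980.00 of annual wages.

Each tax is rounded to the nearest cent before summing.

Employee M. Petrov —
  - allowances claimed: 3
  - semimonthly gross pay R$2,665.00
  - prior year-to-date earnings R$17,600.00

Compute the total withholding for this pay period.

R$335.85

Provincial Income Tax: taxable = R$2,665.00 − 3×R$460.00 = R$1,285.00
  9.13% × R$1,285.00 = R$117.32
Transit Levy: 8.2% × R$2,665.00 = R$218.53
Total: R$117.32 + R$218.53 = R$335.85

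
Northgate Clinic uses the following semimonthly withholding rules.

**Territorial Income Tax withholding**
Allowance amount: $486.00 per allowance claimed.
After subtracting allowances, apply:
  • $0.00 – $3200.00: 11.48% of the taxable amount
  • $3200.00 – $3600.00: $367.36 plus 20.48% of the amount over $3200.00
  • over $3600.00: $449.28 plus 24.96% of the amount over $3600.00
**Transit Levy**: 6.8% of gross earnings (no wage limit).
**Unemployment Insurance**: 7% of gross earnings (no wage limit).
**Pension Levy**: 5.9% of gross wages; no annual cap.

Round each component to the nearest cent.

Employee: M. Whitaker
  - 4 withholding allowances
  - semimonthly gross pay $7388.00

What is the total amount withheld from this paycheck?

$2364.97

Territorial Income Tax: taxable = $7388.00 − 4×$486.00 = $5444.00
  $449.28 + 24.96% × ($5444.00 − $3600.00) = $449.28 + 24.96% × $1844.00 = $909.54
Transit Levy: 6.8% × $7388.00 = $502.38
Unemployment Insurance: 7% × $7388.00 = $517.16
Pension Levy: 5.9% × $7388.00 = $435.89
Total: $909.54 + $502.38 + $517.16 + $435.89 = $2364.97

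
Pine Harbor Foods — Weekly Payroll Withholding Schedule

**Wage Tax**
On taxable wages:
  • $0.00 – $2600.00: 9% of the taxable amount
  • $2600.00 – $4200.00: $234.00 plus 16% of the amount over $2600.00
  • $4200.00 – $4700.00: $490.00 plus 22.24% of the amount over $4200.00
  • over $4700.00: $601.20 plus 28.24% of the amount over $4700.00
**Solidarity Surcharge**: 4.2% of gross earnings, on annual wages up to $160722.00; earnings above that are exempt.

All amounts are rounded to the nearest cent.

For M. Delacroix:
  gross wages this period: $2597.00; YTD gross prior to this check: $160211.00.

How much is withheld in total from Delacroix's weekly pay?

Wage Tax: taxable = $2597.00
  9% × $2597.00 = $233.73
Solidarity Surcharge: cap $160722.00 − YTD $160211.00 = $511.00 subject; 4.2% × $511.00 = $21.46
Total: $233.73 + $21.46 = $255.19

$255.19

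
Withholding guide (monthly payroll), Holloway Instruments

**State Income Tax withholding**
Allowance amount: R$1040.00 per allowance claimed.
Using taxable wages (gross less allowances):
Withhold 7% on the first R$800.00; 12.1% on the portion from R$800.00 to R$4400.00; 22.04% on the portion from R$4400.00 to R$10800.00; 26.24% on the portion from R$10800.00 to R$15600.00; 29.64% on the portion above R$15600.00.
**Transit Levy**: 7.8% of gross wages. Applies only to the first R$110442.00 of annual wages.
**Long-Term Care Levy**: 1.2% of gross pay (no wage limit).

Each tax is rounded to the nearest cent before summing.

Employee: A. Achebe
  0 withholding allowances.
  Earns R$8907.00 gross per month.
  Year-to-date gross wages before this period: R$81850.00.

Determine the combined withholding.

State Income Tax: taxable = R$8907.00
  R$491.60 + 22.04% × (R$8907.00 − R$4400.00) = R$491.60 + 22.04% × R$4507.00 = R$1484.94
Transit Levy: 7.8% × R$8907.00 = R$694.75
Long-Term Care Levy: 1.2% × R$8907.00 = R$106.88
Total: R$1484.94 + R$694.75 + R$106.88 = R$2286.57

R$2286.57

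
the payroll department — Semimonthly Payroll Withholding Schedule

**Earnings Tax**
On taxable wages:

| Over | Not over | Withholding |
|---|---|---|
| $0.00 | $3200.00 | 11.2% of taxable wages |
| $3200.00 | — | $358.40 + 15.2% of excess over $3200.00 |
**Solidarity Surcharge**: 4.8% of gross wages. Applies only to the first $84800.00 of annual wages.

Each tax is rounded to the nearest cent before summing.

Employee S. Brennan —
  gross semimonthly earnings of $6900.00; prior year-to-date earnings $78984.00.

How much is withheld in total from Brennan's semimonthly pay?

$1199.97

Earnings Tax: taxable = $6900.00
  $358.40 + 15.2% × ($6900.00 − $3200.00) = $358.40 + 15.2% × $3700.00 = $920.80
Solidarity Surcharge: cap $84800.00 − YTD $78984.00 = $5816.00 subject; 4.8% × $5816.00 = $279.17
Total: $920.80 + $279.17 = $1199.97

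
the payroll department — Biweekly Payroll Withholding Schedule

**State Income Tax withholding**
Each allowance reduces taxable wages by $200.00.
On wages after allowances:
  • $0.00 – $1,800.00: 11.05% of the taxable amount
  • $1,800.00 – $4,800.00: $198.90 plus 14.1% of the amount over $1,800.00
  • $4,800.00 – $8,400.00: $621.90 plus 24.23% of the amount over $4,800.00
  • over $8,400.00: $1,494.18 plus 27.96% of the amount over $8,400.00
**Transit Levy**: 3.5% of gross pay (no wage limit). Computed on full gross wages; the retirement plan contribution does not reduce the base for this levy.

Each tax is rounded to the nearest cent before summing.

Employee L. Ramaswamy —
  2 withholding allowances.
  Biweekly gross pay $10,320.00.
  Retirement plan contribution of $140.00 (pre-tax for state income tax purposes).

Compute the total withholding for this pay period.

$2,241.23

State Income Tax: taxable = $10,320.00 − $140.00 − 2×$200.00 = $9,780.00
  $1,494.18 + 27.96% × ($9,780.00 − $8,400.00) = $1,494.18 + 27.96% × $1,380.00 = $1,880.03
Transit Levy: 3.5% × $10,320.00 = $361.20
Total: $1,880.03 + $361.20 = $2,241.23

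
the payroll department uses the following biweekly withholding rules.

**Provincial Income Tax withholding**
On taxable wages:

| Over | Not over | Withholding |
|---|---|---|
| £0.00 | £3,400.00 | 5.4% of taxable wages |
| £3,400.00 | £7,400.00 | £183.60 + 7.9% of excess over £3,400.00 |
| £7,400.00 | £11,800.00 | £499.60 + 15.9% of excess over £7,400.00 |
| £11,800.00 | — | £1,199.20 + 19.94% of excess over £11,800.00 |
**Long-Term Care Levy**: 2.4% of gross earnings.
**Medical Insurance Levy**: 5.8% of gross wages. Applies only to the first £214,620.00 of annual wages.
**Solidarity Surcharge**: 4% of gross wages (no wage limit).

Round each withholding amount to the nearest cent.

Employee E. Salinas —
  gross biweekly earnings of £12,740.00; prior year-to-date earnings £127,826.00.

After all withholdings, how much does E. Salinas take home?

Provincial Income Tax: taxable = £12,740.00
  £1,199.20 + 19.94% × (£12,740.00 − £11,800.00) = £1,199.20 + 19.94% × £940.00 = £1,386.64
Long-Term Care Levy: 2.4% × £12,740.00 = £305.76
Medical Insurance Levy: 5.8% × £12,740.00 = £738.92
Solidarity Surcharge: 4% × £12,740.00 = £509.60
Total withheld: £1,386.64 + £305.76 + £738.92 + £509.60 = £2,940.92
Net pay: £12,740.00 − £2,940.92 = £9,799.08

£9,799.08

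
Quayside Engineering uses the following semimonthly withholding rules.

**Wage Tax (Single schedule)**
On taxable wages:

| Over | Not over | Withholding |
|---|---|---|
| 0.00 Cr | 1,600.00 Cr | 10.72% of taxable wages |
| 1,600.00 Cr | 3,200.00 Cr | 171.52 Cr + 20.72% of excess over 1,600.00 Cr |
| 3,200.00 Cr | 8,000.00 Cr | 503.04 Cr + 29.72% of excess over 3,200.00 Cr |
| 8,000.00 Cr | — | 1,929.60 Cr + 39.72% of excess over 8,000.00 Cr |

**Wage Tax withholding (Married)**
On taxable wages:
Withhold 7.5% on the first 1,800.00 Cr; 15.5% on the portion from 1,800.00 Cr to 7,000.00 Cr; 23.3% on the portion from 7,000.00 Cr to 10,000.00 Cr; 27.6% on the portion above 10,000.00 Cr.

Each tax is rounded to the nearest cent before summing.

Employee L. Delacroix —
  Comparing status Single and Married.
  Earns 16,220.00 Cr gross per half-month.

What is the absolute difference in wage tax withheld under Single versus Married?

1,837.86 Cr

Wage Tax (Single): taxable = 16,220.00 Cr
  1,929.60 Cr + 39.72% × (16,220.00 Cr − 8,000.00 Cr) = 1,929.60 Cr + 39.72% × 8,220.00 Cr = 5,194.58 Cr
Wage Tax (Married): taxable = 16,220.00 Cr
  1,640.00 Cr + 27.6% × (16,220.00 Cr − 10,000.00 Cr) = 1,640.00 Cr + 27.6% × 6,220.00 Cr = 3,356.72 Cr
Difference: |5,194.58 Cr − 3,356.72 Cr| = 1,837.86 Cr (higher under Single)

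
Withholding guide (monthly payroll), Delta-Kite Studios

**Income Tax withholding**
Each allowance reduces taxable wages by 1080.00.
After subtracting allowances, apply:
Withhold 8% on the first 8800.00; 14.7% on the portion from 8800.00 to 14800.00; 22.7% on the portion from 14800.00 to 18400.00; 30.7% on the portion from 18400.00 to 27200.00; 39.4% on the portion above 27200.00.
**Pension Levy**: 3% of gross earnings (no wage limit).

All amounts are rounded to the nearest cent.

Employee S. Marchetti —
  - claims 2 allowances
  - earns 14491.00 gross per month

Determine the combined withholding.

Income Tax: taxable = 14491.00 − 2×1080.00 = 12331.00
  704.00 + 14.7% × (12331.00 − 8800.00) = 704.00 + 14.7% × 3531.00 = 1223.06
Pension Levy: 3% × 14491.00 = 434.73
Total: 1223.06 + 434.73 = 1657.79

1657.79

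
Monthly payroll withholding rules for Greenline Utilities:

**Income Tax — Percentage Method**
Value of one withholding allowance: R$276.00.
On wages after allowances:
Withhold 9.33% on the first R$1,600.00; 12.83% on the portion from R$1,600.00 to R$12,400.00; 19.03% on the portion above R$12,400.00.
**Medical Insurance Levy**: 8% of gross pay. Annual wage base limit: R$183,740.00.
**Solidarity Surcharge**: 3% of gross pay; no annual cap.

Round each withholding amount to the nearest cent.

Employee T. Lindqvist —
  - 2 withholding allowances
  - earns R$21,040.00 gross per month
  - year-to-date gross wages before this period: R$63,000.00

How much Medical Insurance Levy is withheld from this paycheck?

Medical Insurance Levy: 8% × R$21,040.00 = R$1,683.20

R$1,683.20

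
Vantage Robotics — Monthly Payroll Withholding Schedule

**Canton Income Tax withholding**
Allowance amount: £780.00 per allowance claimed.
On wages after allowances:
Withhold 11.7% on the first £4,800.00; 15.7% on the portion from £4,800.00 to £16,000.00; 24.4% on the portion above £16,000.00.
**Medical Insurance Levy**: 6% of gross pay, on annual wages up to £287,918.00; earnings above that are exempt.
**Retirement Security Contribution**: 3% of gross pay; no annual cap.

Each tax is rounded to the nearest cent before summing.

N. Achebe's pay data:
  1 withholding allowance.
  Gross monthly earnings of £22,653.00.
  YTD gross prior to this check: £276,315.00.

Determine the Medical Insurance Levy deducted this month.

£696.18

Medical Insurance Levy: cap £287,918.00 − YTD £276,315.00 = £11,603.00 subject; 6% × £11,603.00 = £696.18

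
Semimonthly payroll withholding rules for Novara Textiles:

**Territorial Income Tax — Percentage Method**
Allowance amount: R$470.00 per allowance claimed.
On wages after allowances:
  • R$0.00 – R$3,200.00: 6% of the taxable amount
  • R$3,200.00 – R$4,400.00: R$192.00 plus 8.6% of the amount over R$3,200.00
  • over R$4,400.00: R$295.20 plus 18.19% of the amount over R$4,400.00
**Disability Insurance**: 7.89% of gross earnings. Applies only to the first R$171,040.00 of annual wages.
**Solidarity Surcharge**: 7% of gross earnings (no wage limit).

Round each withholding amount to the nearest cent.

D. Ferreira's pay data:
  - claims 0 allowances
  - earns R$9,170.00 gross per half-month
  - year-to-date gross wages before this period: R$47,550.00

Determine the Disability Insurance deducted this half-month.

Disability Insurance: 7.89% × R$9,170.00 = R$723.51

R$723.51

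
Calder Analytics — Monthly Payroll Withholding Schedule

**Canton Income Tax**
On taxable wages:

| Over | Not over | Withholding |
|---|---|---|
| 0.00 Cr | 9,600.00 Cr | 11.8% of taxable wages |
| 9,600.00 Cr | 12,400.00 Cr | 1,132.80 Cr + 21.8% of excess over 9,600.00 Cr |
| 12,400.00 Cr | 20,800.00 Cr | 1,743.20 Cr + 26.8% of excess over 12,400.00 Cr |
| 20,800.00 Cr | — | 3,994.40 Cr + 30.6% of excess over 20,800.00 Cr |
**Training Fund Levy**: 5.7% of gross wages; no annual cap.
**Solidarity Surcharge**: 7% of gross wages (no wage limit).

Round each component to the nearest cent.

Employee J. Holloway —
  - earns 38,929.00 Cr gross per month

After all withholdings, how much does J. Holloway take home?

24,443.15 Cr

Canton Income Tax: taxable = 38,929.00 Cr
  3,994.40 Cr + 30.6% × (38,929.00 Cr − 20,800.00 Cr) = 3,994.40 Cr + 30.6% × 18,129.00 Cr = 9,541.87 Cr
Training Fund Levy: 5.7% × 38,929.00 Cr = 2,218.95 Cr
Solidarity Surcharge: 7% × 38,929.00 Cr = 2,725.03 Cr
Total withheld: 9,541.87 Cr + 2,218.95 Cr + 2,725.03 Cr = 14,485.85 Cr
Net pay: 38,929.00 Cr − 14,485.85 Cr = 24,443.15 Cr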